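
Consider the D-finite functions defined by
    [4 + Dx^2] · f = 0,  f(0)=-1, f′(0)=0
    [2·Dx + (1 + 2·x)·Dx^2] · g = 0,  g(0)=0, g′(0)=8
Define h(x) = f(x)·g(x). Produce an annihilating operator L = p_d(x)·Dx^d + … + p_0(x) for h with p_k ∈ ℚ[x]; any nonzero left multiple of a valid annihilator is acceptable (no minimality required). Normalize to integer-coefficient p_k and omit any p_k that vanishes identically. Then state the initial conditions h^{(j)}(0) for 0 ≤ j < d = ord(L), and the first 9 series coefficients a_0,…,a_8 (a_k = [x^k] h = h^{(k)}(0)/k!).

f: a_k = -1, 0, 2, 0, -2/3, 0, 4/45, 0, -2/315, …
g: a_k = 0, 8, -8, 32/3, -16, 128/5, -128/3, 512/7, -128, …
L₀ := L_f ⊗_s L_g (sym. prod.), ord ≤ 4.
L = (-48 + 192·x + 1216·x^2 + 2048·x^3 + 1024·x^4) + (32 + 320·x + 768·x^2 + 512·x^3)·Dx + (160·x + 672·x^2 + 1024·x^3 + 512·x^4)·Dx^2 + (8 + 80·x + 192·x^2 + 128·x^3)·Dx^3 + (3 + 28·x + 92·x^2 + 128·x^3 + 64·x^4)·Dx^4  (order 4).
h: a_k = 0, -8, 8, 16/3, 0, -48/5, 16, -992/35, 2368/45, …
ICs: h(0) = 0, h′(0) = -8, h′′(0) = 16, h′′′(0) = 32.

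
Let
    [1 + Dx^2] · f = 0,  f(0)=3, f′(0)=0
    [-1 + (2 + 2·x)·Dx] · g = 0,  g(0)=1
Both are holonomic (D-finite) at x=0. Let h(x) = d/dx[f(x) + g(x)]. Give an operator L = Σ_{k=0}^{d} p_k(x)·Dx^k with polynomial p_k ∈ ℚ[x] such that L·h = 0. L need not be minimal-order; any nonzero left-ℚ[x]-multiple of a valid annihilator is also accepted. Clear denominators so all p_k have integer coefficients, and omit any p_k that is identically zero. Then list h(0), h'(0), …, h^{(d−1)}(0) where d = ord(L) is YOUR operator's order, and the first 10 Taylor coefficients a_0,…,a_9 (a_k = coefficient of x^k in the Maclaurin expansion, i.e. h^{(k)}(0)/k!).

L = (-19 - 8·x - 4·x^2) + (-14 - 30·x - 24·x^2 - 8·x^3)·Dx + (-19 - 8·x - 4·x^2)·Dx^2 + (-14 - 30·x - 24·x^2 - 8·x^3)·Dx^3  (order 3).
h: a_k = 1/2, -13/4, 3/16, 11/32, 35/256, -379/2560, 231/2048, -44789/430080, 6435/65536, -11487499/123863040, …
ICs: h(0) = 1/2, h′(0) = -13/4, h′′(0) = 3/8.

f: a_k = 3, 0, -3/2, 0, 1/8, 0, -1/240, 0, 1/13440, 0, …
g: a_k = 1, 1/2, -1/8, 1/16, -5/128, 7/256, -21/1024, 33/2048, -429/32768, 715/65536, …
L₀ := lclm(L_f,L_g); ord L₀ ≤ 2+1.
h₀' ⇒ L via d/dx closure of L₀.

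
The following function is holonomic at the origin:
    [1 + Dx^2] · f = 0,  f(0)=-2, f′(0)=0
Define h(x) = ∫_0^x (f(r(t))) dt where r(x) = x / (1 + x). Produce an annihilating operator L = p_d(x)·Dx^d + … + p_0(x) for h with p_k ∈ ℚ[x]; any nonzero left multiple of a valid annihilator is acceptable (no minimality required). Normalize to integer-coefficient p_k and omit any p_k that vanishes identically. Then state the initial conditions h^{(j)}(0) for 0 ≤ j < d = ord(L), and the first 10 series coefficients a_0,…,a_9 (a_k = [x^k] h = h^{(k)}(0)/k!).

f: a_k = -2, 0, 1, 0, -1/12, 0, 1/360, 0, -1/20160, 0, …
Substitute x→r, Dx→(1/r')Dx; clear ⇒ L₀.
h=∫₀ˣh₀: take L = L₀·Dx.
L = Dx + (2 + 6·x + 6·x^2 + 2·x^3)·Dx^2 + (1 + 4·x + 6·x^2 + 4·x^3 + x^4)·Dx^3  (order 3).
h: a_k = 0, -2, 0, 1/3, -1/2, 7/12, -11/18, 1501/2520, -87/160, 16699/36288, …
ICs: h(0) = 0, h′(0) = -2, h′′(0) = 0.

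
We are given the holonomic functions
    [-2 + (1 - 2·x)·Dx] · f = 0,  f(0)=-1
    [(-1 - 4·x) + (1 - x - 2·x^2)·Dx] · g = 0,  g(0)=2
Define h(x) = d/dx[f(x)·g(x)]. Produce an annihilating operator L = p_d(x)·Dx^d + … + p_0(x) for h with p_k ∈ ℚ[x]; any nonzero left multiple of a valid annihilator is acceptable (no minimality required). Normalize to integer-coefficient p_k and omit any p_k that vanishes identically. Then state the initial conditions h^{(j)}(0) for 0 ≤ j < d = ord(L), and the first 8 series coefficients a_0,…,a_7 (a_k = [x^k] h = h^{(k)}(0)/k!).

L = (6 + 16·x + 16·x^2) + (-1 - x + 4·x^2 + 4·x^3)·Dx  (order 1).
h: a_k = -6, -36, -138, -456, -1350, -3756, -9954, -25488, …
ICs: h(0) = -6.

f: a_k = -1, -2, -4, -8, -16, -32, -64, -128, …
g: a_k = 2, 2, 6, 10, 22, 42, 86, 170, …
Product ⇒ symmetric product L₀, ord ≤ 1.
Derive L from L₀ (diff closure).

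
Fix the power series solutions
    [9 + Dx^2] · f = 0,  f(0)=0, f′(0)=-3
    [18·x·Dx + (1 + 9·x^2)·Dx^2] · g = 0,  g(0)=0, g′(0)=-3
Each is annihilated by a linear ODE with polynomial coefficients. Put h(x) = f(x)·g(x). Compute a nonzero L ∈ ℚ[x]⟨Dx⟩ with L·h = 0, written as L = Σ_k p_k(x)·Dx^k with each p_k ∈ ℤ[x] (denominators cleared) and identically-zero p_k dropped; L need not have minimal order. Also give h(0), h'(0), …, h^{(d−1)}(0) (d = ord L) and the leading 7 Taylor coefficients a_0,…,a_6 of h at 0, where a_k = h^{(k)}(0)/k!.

f: a_k = 0, -3, 0, 9/2, 0, -81/40, 0, …
g: a_k = 0, -3, 0, 9, 0, -243/5, 0, …
L₀ := L_f ⊗_s L_g (sym. prod.), ord ≤ 4.
L = (810 + 18954·x^2 + 72171·x^4 + 236196·x^6 + 531441·x^8) + (972·x + 14580·x^3 + 78732·x^5 + 236196·x^7)·Dx + (108 + 2592·x^2 + 13122·x^4 + 52488·x^6 + 118098·x^8)·Dx^2 + (108·x + 1620·x^3 + 8748·x^5 + 26244·x^7)·Dx^3 + (2 + 54·x^2 + 567·x^4 + 2916·x^6 + 6561·x^8)·Dx^4  (order 4).
h: a_k = 0, 0, 9, 0, -81/2, 0, 1539/8, …
ICs: h(0) = 0, h′(0) = 0, h′′(0) = 18, h′′′(0) = 0.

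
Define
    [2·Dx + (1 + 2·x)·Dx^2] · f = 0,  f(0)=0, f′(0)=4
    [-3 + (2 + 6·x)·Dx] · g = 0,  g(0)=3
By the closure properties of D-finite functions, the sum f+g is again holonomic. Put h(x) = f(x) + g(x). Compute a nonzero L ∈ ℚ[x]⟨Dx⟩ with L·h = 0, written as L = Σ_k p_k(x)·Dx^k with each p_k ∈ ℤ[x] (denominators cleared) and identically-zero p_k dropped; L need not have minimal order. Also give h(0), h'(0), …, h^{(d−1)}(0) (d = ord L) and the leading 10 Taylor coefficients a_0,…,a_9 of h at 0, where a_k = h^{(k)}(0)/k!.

f: a_k = 0, 4, -4, 16/3, -8, 64/5, -64/3, 256/7, -64, 1024/9, …
g: a_k = 3, 9/2, -27/8, 81/16, -1215/128, 5103/256, -45927/1024, 216513/2048, -8444007/32768, 42220035/65536, …
f+g: L₀ = lclm(L_f,L_g), ord ≤ 2+1.
L = (-6 + 36·x)·Dx + (5 + 84·x + 180·x^2)·Dx^2 + (2 + 22·x + 72·x^2 + 72·x^3)·Dx^3  (order 3).
h: a_k = 3, 17/2, -59/8, 499/48, -2239/128, 41899/1280, -203317/3072, 2039879/14336, -10541159/32768, 447089179/589824, …
ICs: h(0) = 3, h′(0) = 17/2, h′′(0) = -59/4.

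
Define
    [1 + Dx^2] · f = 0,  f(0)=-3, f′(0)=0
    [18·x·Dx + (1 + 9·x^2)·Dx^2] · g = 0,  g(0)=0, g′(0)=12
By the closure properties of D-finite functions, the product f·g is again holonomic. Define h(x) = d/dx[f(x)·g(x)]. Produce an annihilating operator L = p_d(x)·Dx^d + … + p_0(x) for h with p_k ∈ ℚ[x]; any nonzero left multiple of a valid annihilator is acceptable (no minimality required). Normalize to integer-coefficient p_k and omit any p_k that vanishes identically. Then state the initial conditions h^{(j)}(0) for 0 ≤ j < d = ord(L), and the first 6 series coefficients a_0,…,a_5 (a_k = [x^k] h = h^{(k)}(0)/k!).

L = (38998 + 738774·x^2 + 15162957·x^4 + 3032640·x^6 - 78732·x^8 - 1771470·x^10 + 531441·x^12) + (20772·x + 1033884·x^3 + 7902360·x^5 + 2624400·x^7 + 1180980·x^9 + 2125764·x^11)·Dx + (39368 + 755028·x^2 + 15369750·x^4 + 3887028·x^6 + 314928·x^8 - 1417176·x^10 + 1062882·x^12)·Dx^2 + (20772·x + 1033884·x^3 + 7902360·x^5 + 2624400·x^7 + 1180980·x^9 + 2125764·x^11)·Dx^3 + (370 + 16254·x^2 + 206793·x^4 + 854388·x^6 + 393660·x^8 + 354294·x^10 + 531441·x^12)·Dx^4  (order 4).
h: a_k = -36, 0, 378, 0, -6387/2, 0, …
ICs: h(0) = -36, h′(0) = 0, h′′(0) = 756, h′′′(0) = 0.

f: a_k = -3, 0, 3/2, 0, -1/8, 0, …
g: a_k = 0, 12, 0, -36, 0, 972/5, …
h₀=f·g: eliminate ⇒ L₀, order ≤ 2·2.
h₀' ⇒ L via d/dx closure of L₀.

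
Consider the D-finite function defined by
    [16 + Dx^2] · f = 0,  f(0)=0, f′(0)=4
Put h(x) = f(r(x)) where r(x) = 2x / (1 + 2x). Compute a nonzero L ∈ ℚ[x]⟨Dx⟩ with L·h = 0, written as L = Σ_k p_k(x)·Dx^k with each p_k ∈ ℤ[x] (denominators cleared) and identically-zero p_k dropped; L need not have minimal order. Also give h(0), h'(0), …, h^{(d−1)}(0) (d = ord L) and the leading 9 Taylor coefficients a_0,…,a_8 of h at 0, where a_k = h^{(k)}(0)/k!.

L = 64 + (4 + 24·x + 48·x^2 + 32·x^3)·Dx + (1 + 8·x + 24·x^2 + 32·x^3 + 16·x^4)·Dx^2  (order 2).
h: a_k = 0, 8, -16, -160/3, 448, -24704/15, 3840, -1260032/315, -644096/45, …
ICs: h(0) = 0, h′(0) = 8.

f: a_k = 0, 4, 0, -32/3, 0, 128/15, 0, -1024/315, 0, …
Change of var in L_f (x↦r) gives L₀.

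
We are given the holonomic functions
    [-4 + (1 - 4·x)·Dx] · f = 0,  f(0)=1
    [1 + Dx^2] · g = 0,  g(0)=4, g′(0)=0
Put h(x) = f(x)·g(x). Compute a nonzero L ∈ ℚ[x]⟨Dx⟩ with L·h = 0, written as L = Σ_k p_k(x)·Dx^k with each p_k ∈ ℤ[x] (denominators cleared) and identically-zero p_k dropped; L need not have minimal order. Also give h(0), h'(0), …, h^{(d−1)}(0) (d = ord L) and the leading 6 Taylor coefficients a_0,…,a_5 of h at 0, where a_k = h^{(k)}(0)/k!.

f: a_k = 1, 4, 16, 64, 256, 1024, …
g: a_k = 4, 0, -2, 0, 1/6, 0, …
Sym-product of L_f,L_g gives L₀ (≤ ord 2).
L = (-1 + 4·x) + 8·Dx + (-1 + 4·x)·Dx^2  (order 2).
h: a_k = 4, 16, 62, 248, 5953/6, 11906/3, …
ICs: h(0) = 4, h′(0) = 16.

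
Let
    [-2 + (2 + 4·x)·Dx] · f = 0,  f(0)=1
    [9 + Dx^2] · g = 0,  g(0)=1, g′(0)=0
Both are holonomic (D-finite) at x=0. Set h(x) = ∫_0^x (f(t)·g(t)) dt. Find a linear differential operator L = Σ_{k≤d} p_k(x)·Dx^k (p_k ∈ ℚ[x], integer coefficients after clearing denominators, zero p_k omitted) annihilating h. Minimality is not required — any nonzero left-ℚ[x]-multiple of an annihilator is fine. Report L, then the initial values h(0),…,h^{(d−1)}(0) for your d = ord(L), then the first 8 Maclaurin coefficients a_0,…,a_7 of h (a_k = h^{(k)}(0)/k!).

L = (12 + 36·x + 36·x^2)·Dx + (-2 - 4·x)·Dx^2 + (1 + 4·x + 4·x^2)·Dx^3  (order 3).
h: a_k = 0, 1, 1/2, -5/3, -1, 1, 1/3, -6/35, …
ICs: h(0) = 0, h′(0) = 1, h′′(0) = 1.

f: a_k = 1, 1, -1/2, 1/2, -5/8, 7/8, -21/16, 33/16, …
g: a_k = 1, 0, -9/2, 0, 27/8, 0, -81/80, 0, …
L₀ := L_f ⊗_s L_g (sym. prod.), ord ≤ 2.
∫: right-multiply L₀ by Dx.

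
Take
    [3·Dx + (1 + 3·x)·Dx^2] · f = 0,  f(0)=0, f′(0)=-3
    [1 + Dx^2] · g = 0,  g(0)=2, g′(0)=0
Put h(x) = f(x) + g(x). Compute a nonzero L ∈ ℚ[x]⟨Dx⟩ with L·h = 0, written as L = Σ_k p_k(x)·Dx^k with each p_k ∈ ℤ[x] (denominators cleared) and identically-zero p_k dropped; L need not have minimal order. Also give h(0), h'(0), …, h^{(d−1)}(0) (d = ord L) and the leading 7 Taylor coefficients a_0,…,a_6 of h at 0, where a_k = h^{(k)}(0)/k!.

f: a_k = 0, -3, 9/2, -9, 81/4, -243/5, 243/2, …
g: a_k = 2, 0, -1, 0, 1/12, 0, -1/360, …
Sum ⇒ L₀ = lclm(L_f,L_g) in ℚ(x)⟨Dx⟩.
L = (165 + 18·x + 27·x^2)·Dx + (19 + 63·x + 27·x^2 + 27·x^3)·Dx^2 + (165 + 18·x + 27·x^2)·Dx^3 + (19 + 63·x + 27·x^2 + 27·x^3)·Dx^4  (order 4).
h: a_k = 2, -3, 7/2, -9, 61/3, -243/5, 43739/360, …
ICs: h(0) = 2, h′(0) = -3, h′′(0) = 7, h′′′(0) = -54.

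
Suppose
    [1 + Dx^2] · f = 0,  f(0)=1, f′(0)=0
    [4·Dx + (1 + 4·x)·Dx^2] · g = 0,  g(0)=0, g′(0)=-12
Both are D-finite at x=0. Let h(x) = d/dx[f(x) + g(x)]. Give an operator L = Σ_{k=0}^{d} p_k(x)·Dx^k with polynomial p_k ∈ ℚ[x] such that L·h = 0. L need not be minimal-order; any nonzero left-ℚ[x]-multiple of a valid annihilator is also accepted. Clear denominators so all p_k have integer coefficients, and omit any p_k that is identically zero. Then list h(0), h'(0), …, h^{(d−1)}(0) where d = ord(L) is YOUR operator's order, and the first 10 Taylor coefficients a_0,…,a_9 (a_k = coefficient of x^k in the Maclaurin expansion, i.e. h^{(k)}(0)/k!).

f: a_k = 1, 0, -1/2, 0, 1/24, 0, -1/720, 0, 1/40320, 0, …
g: a_k = 0, -12, 24, -64, 192, -3072/5, 2048, -49152/7, 24576, -262144/3, …
Sum ⇒ L₀ = lclm(L_f,L_g) in ℚ(x)⟨Dx⟩.
Differentiate: ansatz ord ≤ ord L₀ ⇒ L.
L = (388 + 32·x + 64·x^2) + (33 + 140·x + 48·x^2 + 64·x^3)·Dx + (388 + 32·x + 64·x^2)·Dx^2 + (33 + 140·x + 48·x^2 + 64·x^3)·Dx^3  (order 3).
h: a_k = -12, 47, -192, 4609/6, -3072, 1474559/120, -49152, 990904321/5040, -786432, 1141521776639/362880, …
ICs: h(0) = -12, h′(0) = 47, h′′(0) = -384.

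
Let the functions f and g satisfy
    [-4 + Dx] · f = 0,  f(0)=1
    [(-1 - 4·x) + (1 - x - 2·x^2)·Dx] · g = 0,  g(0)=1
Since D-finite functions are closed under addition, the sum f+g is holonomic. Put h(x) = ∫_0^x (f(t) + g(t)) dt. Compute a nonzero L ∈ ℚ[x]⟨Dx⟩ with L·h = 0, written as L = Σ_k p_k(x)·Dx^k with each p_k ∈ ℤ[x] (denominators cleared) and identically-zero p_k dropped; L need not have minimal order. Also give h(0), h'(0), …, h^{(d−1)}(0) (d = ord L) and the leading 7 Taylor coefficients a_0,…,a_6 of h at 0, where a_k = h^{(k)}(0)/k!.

L = (8 + 192·x^2 + 128·x^3)·Dx + (10 - 44·x - 72·x^2 + 64·x^3 + 64·x^4)·Dx^2 + (-3 + 11·x + 6·x^2 - 24·x^3 - 16·x^4)·Dx^3  (order 3).
h: a_k = 0, 2, 5/2, 11/3, 47/12, 13/3, 443/90, …
ICs: h(0) = 0, h′(0) = 2, h′′(0) = 5.

f: a_k = 1, 4, 8, 32/3, 32/3, 128/15, 256/45, …
g: a_k = 1, 1, 3, 5, 11, 21, 43, …
Sum ⇒ L₀ = lclm(L_f,L_g) in ℚ(x)⟨Dx⟩.
Integrate: L := L₀·Dx.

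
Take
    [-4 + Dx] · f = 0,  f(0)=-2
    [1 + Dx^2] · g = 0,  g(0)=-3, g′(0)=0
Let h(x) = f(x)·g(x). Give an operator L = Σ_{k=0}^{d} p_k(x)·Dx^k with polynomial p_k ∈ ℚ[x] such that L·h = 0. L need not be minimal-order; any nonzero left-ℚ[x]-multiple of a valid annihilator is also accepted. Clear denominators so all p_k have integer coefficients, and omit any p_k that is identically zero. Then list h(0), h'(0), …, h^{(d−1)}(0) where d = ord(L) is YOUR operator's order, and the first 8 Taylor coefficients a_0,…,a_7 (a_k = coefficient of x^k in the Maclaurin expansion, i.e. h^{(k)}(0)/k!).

L = 17 - 8·Dx + Dx^2  (order 2).
h: a_k = 6, 24, 45, 52, 161/4, 101/5, 33/8, -727/210, …
ICs: h(0) = 6, h′(0) = 24.

f: a_k = -2, -8, -16, -64/3, -64/3, -256/15, -512/45, -2048/315, …
g: a_k = -3, 0, 3/2, 0, -1/8, 0, 1/240, 0, …
Sym-product of L_f,L_g gives L₀ (≤ ord 2).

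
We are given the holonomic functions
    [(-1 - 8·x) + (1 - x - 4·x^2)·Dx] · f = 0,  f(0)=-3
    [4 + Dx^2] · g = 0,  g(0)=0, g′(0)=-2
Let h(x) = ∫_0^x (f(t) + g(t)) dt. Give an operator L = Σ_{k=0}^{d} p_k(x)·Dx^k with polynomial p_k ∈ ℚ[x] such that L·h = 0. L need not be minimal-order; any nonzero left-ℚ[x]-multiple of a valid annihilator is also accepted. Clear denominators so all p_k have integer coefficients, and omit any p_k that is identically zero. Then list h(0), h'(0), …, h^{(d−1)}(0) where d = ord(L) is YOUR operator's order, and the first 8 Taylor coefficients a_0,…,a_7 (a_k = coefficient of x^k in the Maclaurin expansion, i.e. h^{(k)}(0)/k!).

L = (116 + 1008·x + 968·x^2 + 2688·x^3 + 640·x^4 + 1024·x^5)·Dx + (-28 - 4·x + 8·x^2 + 200·x^3 + 480·x^4 + 384·x^5 + 512·x^6)·Dx^2 + (29 + 252·x + 242·x^2 + 672·x^3 + 160·x^4 + 256·x^5)·Dx^3 + (-7 - x + 2·x^2 + 50·x^3 + 120·x^4 + 96·x^5 + 128·x^6)·Dx^4  (order 4).
h: a_k = 0, -3, -5/2, -5, -77/12, -87/5, -2929/90, -543/7, …
ICs: h(0) = 0, h′(0) = -3, h′′(0) = -5, h′′′(0) = -30.

f: a_k = -3, -3, -15, -27, -87, -195, -543, -1323, …
g: a_k = 0, -2, 0, 4/3, 0, -4/15, 0, 8/315, …
f+g: L₀ = lclm(L_f,L_g), ord ≤ 1+2.
∫: right-multiply L₀ by Dx.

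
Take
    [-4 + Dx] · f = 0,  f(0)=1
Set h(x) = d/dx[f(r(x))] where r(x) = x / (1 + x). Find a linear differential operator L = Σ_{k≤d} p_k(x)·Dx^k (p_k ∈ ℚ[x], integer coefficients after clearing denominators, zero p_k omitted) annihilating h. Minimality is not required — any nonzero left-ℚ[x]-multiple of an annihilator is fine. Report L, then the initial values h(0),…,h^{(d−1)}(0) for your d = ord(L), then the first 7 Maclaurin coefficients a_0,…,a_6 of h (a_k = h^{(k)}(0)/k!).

f: a_k = 1, 4, 8, 32/3, 32/3, 128/15, 256/45, …
Change of var in L_f (x↦r) gives L₀.
h₀' ⇒ L via d/dx closure of L₀.
L = (2 - 2·x) + (-1 - 2·x - x^2)·Dx  (order 1).
h: a_k = 4, 8, -4, -16/3, 28/3, -88/15, -68/45, …
ICs: h(0) = 4.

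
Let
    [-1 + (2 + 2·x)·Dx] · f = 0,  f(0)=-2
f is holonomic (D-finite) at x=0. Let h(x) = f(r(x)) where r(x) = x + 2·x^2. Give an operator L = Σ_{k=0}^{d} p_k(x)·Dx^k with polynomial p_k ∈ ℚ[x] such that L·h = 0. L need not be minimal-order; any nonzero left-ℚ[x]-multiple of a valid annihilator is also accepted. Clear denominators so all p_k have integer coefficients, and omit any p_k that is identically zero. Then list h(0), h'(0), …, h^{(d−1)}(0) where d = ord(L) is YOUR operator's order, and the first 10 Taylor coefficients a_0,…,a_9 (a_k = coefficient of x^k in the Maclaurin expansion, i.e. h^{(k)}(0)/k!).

L = (-1 - 4·x) + (2 + 2·x + 4·x^2)·Dx  (order 1).
h: a_k = -2, -1, -7/4, 7/8, 21/64, -119/128, 189/512, 791/1024, -17843/16384, -4011/32768, …
ICs: h(0) = -2.

f: a_k = -2, -1, 1/4, -1/8, 5/64, -7/128, 21/512, -33/1024, 429/16384, -715/32768, …
Substitute x→r, Dx→(1/r')Dx; clear ⇒ L₀.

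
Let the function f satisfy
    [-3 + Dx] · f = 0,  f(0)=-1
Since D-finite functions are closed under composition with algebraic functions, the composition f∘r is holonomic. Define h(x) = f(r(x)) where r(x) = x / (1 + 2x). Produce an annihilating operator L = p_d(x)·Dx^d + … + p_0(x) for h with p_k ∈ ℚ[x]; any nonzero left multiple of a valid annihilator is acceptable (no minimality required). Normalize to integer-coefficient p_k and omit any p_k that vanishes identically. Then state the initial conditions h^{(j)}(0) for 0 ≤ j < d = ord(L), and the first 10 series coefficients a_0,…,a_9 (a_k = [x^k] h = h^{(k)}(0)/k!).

f: a_k = -1, -3, -9/2, -9/2, -27/8, -81/40, -81/80, -243/560, -729/4480, -243/4480, …
Substitute x→r, Dx→(1/r')Dx; clear ⇒ L₀.
L = -3 + (1 + 4·x + 4·x^2)·Dx  (order 1).
h: a_k = -1, -3, 3/2, 3/2, -51/8, 519/40, -1581/80, 12441/560, -45417/4480, -163299/4480, …
ICs: h(0) = -1.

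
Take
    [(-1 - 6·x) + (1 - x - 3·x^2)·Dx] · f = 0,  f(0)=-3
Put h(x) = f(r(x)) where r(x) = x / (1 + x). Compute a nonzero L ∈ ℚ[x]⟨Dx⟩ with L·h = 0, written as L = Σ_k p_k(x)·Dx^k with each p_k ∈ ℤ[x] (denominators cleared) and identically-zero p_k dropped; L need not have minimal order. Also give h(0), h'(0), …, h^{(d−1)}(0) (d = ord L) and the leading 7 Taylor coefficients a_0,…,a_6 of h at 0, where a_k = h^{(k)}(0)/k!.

L = (1 + 7·x) + (-1 - 2·x + 2·x^2 + 3·x^3)·Dx  (order 1).
h: a_k = -3, -3, -9, 0, -27, 27, -108, …
ICs: h(0) = -3.

f: a_k = -3, -3, -12, -21, -57, -120, -291, …
L₀ from L_f via x↦r, Dx↦r'^{-1}Dx.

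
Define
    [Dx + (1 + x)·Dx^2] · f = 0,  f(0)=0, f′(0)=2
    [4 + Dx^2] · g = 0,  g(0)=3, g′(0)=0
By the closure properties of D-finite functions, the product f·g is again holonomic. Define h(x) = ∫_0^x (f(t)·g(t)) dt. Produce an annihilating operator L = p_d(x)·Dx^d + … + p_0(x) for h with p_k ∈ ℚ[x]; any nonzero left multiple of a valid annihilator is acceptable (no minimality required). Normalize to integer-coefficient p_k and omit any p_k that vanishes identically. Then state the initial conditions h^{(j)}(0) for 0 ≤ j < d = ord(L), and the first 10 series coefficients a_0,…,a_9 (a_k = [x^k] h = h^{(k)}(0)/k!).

L = (168 + 864·x + 1456·x^2 + 1024·x^3 + 256·x^4)·Dx + (112 + 368·x + 384·x^2 + 128·x^3)·Dx^2 + (102 + 464·x + 744·x^2 + 512·x^3 + 128·x^4)·Dx^3 + (28 + 92·x + 96·x^2 + 32·x^3)·Dx^4 + (15 + 62·x + 95·x^2 + 64·x^3 + 16·x^4)·Dx^5  (order 5).
h: a_k = 0, 0, 3, -1, -5/2, 9/10, 1/5, 0, -13/140, 31/540, …
ICs: h(0) = 0, h′(0) = 0, h′′(0) = 6, h′′′(0) = -6, h′′′′(0) = -60.

f: a_k = 0, 2, -1, 2/3, -1/2, 2/5, -1/3, 2/7, -1/4, 2/9, …
g: a_k = 3, 0, -6, 0, 2, 0, -4/15, 0, 2/105, 0, …
L₀ := L_f ⊗_s L_g (sym. prod.), ord ≤ 4.
h=∫₀ˣh₀: take L = L₀·Dx.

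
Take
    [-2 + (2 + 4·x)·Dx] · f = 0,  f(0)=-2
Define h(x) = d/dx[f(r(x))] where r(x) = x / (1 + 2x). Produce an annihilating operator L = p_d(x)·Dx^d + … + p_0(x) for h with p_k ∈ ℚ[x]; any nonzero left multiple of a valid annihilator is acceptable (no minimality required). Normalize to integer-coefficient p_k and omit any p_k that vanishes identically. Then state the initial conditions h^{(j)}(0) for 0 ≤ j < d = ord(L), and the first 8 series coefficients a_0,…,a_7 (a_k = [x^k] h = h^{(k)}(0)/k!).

L = (-5 - 16·x) + (-1 - 6·x - 8·x^2)·Dx  (order 1).
h: a_k = -2, 10, -39, 141, -1995/4, 7059/4, -50435/8, 182461/8, …
ICs: h(0) = -2.

f: a_k = -2, -2, 1, -1, 5/4, -7/4, 21/8, -33/8, …
Change of var in L_f (x↦r) gives L₀.
h=h₀': d/dx-closure on L₀ ⇒ L.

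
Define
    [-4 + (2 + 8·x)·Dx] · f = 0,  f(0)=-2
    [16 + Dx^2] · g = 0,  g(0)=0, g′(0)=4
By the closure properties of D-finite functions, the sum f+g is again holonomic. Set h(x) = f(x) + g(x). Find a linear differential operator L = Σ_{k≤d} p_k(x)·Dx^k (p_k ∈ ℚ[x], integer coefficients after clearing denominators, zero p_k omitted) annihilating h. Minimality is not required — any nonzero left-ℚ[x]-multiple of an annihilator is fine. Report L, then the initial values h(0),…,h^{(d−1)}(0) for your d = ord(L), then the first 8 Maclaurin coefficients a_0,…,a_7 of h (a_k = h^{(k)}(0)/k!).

f: a_k = -2, -4, 4, -8, 20, -56, 168, -528, …
g: a_k = 0, 4, 0, -32/3, 0, 128/15, 0, -1024/315, …
Weyl lclm of L_f,L_g ⇒ L₀ (ord ≤ 3).
L = (-224 - 1024·x - 2048·x^2) + (48 + 704·x + 3072·x^2 + 4096·x^3)·Dx + (-14 - 64·x - 128·x^2)·Dx^2 + (3 + 44·x + 192·x^2 + 256·x^3)·Dx^3  (order 3).
h: a_k = -2, 0, 4, -56/3, 20, -712/15, 168, -167344/315, …
ICs: h(0) = -2, h′(0) = 0, h′′(0) = 8.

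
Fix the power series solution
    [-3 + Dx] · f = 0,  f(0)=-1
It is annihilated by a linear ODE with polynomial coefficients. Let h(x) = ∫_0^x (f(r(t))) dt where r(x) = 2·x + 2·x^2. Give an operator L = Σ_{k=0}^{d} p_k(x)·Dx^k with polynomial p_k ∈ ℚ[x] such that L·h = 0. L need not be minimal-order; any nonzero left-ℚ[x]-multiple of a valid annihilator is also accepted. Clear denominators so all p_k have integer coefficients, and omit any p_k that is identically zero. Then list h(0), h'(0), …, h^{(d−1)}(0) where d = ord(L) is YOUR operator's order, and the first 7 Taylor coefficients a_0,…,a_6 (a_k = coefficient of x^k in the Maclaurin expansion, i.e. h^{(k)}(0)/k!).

L = (-6 - 12·x)·Dx + Dx^2  (order 2).
h: a_k = 0, -1, -3, -8, -18, -36, -324/5, …
ICs: h(0) = 0, h′(0) = -1.

f: a_k = -1, -3, -9/2, -9/2, -27/8, -81/40, -81/80, …
L₀ from L_f via x↦r, Dx↦r'^{-1}Dx.
h=∫h₀ ⇒ L = L₀·Dx.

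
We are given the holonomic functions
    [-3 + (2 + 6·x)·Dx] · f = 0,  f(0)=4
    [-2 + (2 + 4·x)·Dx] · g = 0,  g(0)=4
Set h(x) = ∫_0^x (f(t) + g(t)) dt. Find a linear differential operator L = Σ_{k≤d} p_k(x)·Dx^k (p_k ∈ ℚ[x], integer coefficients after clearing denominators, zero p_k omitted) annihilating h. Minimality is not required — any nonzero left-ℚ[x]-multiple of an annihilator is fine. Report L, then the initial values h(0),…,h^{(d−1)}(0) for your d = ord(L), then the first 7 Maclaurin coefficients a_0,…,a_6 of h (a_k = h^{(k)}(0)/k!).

f: a_k = 4, 6, -9/2, 27/4, -405/32, 1701/64, -15309/256, …
g: a_k = 4, 4, -2, 2, -5/2, 7/2, -21/4, …
f+g: L₀ = lclm(L_f,L_g), ord ≤ 1+1.
∫: right-multiply L₀ by Dx.
L = -3·Dx + (5 + 12·x)·Dx^2 + (2 + 10·x + 12·x^2)·Dx^3  (order 3).
h: a_k = 0, 8, 5, -13/6, 35/16, -97/32, 1925/384, …
ICs: h(0) = 0, h′(0) = 8, h′′(0) = 10.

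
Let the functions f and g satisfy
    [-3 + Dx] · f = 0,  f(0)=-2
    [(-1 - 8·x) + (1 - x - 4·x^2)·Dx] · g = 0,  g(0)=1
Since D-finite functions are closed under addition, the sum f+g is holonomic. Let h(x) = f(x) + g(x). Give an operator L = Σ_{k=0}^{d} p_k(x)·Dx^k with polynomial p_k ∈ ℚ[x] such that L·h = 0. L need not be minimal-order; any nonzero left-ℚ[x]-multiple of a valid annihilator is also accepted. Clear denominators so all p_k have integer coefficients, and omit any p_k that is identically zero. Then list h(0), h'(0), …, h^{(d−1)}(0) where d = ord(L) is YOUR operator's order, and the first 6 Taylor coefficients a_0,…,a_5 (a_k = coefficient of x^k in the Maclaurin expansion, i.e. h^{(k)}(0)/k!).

f: a_k = -2, -6, -9, -9, -27/4, -81/20, …
g: a_k = 1, 1, 5, 9, 29, 65, …
L₀ := lclm(L_f,L_g); ord L₀ ≤ 1+1.
L = (21 + 9·x + 396·x^2 + 288·x^3) + (-1 - 42·x - 159·x^2 + 72·x^3 + 144·x^4)·Dx + (-2 + 13·x + 9·x^2 - 56·x^3 - 48·x^4)·Dx^2  (order 2).
h: a_k = -1, -5, -4, 0, 89/4, 1219/20, …
ICs: h(0) = -1, h′(0) = -5.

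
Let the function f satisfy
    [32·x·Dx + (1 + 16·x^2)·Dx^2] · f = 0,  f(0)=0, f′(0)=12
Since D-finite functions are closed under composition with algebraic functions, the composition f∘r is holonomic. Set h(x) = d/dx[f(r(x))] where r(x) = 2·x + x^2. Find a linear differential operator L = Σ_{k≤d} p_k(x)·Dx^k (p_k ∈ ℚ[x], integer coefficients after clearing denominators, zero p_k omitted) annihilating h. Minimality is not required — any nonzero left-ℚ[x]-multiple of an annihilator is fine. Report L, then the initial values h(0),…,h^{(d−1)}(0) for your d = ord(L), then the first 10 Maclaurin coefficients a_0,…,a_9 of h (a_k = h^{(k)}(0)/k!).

L = (-1 + 128·x + 256·x^2 + 192·x^3 + 48·x^4) + (1 + x + 64·x^2 + 128·x^3 + 80·x^4 + 16·x^5)·Dx  (order 1).
h: a_k = 24, 24, -1536, -3072, 96384, 294528, -5947392, -24969216, 360241152, 1973950464, …
ICs: h(0) = 24.

f: a_k = 0, 12, 0, -64, 0, 3072/5, 0, -49152/7, 0, 262144/3, …
h₀=f(r): pull back L_f along r ⇒ L₀.
Differentiate: ansatz ord ≤ ord L₀ ⇒ L.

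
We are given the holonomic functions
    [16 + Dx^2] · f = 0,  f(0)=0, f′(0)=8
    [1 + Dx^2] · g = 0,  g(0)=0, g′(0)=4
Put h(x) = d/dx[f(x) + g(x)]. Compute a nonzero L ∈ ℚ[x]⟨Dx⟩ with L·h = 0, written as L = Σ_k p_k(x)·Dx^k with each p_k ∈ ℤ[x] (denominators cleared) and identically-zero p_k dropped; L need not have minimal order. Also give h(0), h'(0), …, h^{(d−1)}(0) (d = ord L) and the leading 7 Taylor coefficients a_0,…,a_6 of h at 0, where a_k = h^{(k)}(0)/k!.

f: a_k = 0, 8, 0, -64/3, 0, 256/15, 0, …
g: a_k = 0, 4, 0, -2/3, 0, 1/30, 0, …
Sum ⇒ L₀ = lclm(L_f,L_g) in ℚ(x)⟨Dx⟩.
h₀' ⇒ L via d/dx closure of L₀.
L = 16 + 17·Dx^2 + Dx^4  (order 4).
h: a_k = 12, 0, -66, 0, 171/2, 0, -2731/60, …
ICs: h(0) = 12, h′(0) = 0, h′′(0) = -132, h′′′(0) = 0.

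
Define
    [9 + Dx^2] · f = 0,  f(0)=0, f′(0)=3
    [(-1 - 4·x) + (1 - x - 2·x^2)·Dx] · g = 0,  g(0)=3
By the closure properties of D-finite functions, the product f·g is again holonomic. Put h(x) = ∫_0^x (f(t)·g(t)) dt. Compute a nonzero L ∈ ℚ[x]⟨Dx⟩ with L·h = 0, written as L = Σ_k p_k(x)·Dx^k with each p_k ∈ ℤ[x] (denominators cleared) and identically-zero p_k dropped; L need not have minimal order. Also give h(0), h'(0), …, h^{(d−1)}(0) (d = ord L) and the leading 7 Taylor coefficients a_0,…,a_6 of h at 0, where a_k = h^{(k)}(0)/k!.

L = (-5 + 9·x + 18·x^2)·Dx + (2 + 8·x)·Dx^2 + (-1 + x + 2·x^2)·Dx^3  (order 3).
h: a_k = 0, 0, 9/2, 3, 27/8, 63/10, 861/80, …
ICs: h(0) = 0, h′(0) = 0, h′′(0) = 9.

f: a_k = 0, 3, 0, -9/2, 0, 81/40, 0, …
g: a_k = 3, 3, 9, 15, 33, 63, 129, …
f·g: L₀ = L_f ⊗_s L_g, ord ≤ 2·1.
h=∫₀ˣh₀: take L = L₀·Dx.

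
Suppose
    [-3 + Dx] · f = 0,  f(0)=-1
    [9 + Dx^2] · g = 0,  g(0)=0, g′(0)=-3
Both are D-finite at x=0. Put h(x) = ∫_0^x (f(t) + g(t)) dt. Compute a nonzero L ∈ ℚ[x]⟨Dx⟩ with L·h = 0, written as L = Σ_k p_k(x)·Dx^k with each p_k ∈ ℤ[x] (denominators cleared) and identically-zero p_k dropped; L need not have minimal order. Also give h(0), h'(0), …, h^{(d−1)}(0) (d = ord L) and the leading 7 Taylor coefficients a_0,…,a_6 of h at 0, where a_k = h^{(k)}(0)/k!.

f: a_k = -1, -3, -9/2, -9/2, -27/8, -81/40, -81/80, …
g: a_k = 0, -3, 0, 9/2, 0, -81/40, 0, …
f+g: L₀ = lclm(L_f,L_g), ord ≤ 1+2.
h=∫h₀ ⇒ L = L₀·Dx.
L = -27·Dx + 9·Dx^2 - 3·Dx^3 + Dx^4  (order 4).
h: a_k = 0, -1, -3, -3/2, 0, -27/40, -27/40, …
ICs: h(0) = 0, h′(0) = -1, h′′(0) = -6, h′′′(0) = -9.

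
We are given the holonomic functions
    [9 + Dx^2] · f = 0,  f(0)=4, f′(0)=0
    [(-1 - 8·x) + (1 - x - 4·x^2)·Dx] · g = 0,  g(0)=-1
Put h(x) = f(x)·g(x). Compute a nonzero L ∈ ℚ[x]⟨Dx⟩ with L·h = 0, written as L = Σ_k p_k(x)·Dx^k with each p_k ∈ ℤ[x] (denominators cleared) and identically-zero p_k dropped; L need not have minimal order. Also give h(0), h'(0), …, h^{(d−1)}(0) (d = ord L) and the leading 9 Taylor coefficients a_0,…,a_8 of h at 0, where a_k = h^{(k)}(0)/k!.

f: a_k = 4, 0, -18, 0, 27/2, 0, -81/20, 0, 729/1120, …
g: a_k = -1, -1, -5, -9, -29, -65, -181, -441, -1165, …
Sym-product of L_f,L_g gives L₀ (≤ ord 2).
L = (-1 + 9·x + 36·x^2) + (2 + 16·x)·Dx + (-1 + x + 4·x^2)·Dx^2  (order 2).
h: a_k = -4, -4, -2, -18, -79/2, -223/2, -5309/20, -14229/20, -1986769/1120, …
ICs: h(0) = -4, h′(0) = -4.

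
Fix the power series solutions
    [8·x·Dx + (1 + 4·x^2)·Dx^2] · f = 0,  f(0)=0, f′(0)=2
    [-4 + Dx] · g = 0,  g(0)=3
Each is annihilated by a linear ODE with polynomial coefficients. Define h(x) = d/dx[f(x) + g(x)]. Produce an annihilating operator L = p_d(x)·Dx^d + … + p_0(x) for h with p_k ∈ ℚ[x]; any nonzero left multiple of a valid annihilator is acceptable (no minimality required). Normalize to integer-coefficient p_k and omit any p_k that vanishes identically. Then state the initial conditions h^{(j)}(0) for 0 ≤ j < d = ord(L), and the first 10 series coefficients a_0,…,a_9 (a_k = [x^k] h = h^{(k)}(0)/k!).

f: a_k = 0, 2, 0, -8/3, 0, 32/5, 0, -128/7, 0, 512/9, …
g: a_k = 3, 12, 24, 32, 32, 128/5, 256/15, 1024/105, 512/105, 2048/945, …
Sum ⇒ L₀ = lclm(L_f,L_g) in ℚ(x)⟨Dx⟩.
h=h₀': d/dx-closure on L₀ ⇒ L.
L = (8 - 32·x - 96·x^2 - 128·x^3) + (-6 - 8·x^2 - 64·x^4)·Dx + (1 + 2·x + 8·x^2 + 8·x^3 + 16·x^4)·Dx^2  (order 2).
h: a_k = 14, 48, 88, 128, 160, 512/5, -896/15, 4096/105, 55808/105, 8192/945, …
ICs: h(0) = 14, h′(0) = 48.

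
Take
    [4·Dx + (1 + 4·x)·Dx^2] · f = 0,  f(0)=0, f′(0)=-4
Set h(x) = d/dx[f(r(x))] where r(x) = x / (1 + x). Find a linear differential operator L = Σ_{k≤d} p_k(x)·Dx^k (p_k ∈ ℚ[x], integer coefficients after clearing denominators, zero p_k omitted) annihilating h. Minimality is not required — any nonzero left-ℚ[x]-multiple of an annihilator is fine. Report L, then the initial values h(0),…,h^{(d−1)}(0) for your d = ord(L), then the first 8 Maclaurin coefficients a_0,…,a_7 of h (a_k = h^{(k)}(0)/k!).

L = (6 + 10·x) + (1 + 6·x + 5·x^2)·Dx  (order 1).
h: a_k = -4, 24, -124, 624, -3124, 15624, -78124, 390624, …
ICs: h(0) = -4.

f: a_k = 0, -4, 8, -64/3, 64, -1024/5, 2048/3, -16384/7, …
Substitute x→r, Dx→(1/r')Dx; clear ⇒ L₀.
h=h₀': d/dx-closure on L₀ ⇒ L.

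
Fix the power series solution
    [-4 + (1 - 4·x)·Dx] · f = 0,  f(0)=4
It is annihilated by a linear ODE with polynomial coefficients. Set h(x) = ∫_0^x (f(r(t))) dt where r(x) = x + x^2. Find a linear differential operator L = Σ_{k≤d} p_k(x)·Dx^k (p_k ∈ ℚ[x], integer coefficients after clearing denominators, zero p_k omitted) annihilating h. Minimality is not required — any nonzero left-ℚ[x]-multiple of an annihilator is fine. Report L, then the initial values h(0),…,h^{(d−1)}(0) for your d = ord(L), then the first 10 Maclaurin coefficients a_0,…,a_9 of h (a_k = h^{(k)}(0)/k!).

L = (4 + 8·x)·Dx + (-1 + 4·x + 4·x^2)·Dx^2  (order 2).
h: a_k = 0, 4, 8, 80/3, 96, 1856/5, 4480/3, 43264/7, 26112, 1008640/9, …
ICs: h(0) = 0, h′(0) = 4.

f: a_k = 4, 16, 64, 256, 1024, 4096, 16384, 65536, 262144, 1048576, …
Substitute x→r, Dx→(1/r')Dx; clear ⇒ L₀.
h=∫h₀ ⇒ L = L₀·Dx.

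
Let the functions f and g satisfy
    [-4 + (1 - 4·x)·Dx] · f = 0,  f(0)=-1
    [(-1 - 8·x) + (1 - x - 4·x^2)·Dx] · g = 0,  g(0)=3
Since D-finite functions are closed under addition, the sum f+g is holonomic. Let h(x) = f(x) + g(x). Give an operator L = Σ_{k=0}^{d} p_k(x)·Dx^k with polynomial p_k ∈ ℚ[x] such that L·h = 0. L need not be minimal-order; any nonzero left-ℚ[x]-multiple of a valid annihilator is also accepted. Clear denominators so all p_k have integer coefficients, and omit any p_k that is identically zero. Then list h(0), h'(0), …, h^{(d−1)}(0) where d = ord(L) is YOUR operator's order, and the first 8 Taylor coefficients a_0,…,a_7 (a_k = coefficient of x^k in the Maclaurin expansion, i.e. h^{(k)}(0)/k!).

f: a_k = -1, -4, -16, -64, -256, -1024, -4096, -16384, …
g: a_k = 3, 3, 15, 27, 87, 195, 543, 1323, …
h₀=f+g: left-lcm gives L₀, ord ≤ 2.
L = (8 - 288·x + 384·x^2 - 512·x^3) + (22 - 8·x - 288·x^2 + 640·x^3 - 1024·x^4)·Dx + (-3 + 23·x - 56·x^2 + 32·x^3 + 128·x^4 - 256·x^5)·Dx^2  (order 2).
h: a_k = 2, -1, -1, -37, -169, -829, -3553, -15061, …
ICs: h(0) = 2, h′(0) = -1.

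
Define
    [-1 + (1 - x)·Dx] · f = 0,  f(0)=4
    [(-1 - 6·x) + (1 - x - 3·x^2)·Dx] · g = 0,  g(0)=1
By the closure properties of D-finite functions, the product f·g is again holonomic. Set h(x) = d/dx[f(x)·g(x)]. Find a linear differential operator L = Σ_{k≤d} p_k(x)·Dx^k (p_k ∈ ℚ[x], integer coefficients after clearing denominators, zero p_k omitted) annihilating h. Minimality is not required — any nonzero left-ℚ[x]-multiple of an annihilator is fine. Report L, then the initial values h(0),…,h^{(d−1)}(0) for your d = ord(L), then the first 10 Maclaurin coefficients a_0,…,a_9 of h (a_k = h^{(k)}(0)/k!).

f: a_k = 4, 4, 4, 4, 4, 4, 4, 4, 4, 4, …
g: a_k = 1, 1, 4, 7, 19, 40, 97, 217, 508, 1159, …
L₀ := L_f ⊗_s L_g (sym. prod.), ord ≤ 1.
Differentiate: ansatz ord ≤ ord L₀ ⇒ L.
L = (12 + 6·x - 12·x^2 - 96·x^3 + 108·x^4) + (-2 + 21·x^2 - 16·x^3 - 30·x^4 + 27·x^5)·Dx  (order 1).
h: a_k = 8, 48, 156, 512, 1440, 4056, 10808, 28608, 73908, 189440, …
ICs: h(0) = 8.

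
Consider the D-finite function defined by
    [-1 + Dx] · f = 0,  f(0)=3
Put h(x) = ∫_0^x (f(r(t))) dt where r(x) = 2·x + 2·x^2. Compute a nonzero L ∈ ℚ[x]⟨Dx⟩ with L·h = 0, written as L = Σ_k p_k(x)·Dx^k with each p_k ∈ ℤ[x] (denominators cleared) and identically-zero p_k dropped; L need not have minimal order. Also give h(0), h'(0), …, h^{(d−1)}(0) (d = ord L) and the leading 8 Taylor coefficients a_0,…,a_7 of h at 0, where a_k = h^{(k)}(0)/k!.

f: a_k = 3, 3, 3/2, 1/2, 1/8, 1/40, 1/240, 1/1680, …
L₀ from L_f via x↦r, Dx↦r'^{-1}Dx.
Integrate: L := L₀·Dx.
L = (-2 - 4·x)·Dx + Dx^2  (order 2).
h: a_k = 0, 3, 3, 4, 4, 4, 52/15, 304/105, …
ICs: h(0) = 0, h′(0) = 3.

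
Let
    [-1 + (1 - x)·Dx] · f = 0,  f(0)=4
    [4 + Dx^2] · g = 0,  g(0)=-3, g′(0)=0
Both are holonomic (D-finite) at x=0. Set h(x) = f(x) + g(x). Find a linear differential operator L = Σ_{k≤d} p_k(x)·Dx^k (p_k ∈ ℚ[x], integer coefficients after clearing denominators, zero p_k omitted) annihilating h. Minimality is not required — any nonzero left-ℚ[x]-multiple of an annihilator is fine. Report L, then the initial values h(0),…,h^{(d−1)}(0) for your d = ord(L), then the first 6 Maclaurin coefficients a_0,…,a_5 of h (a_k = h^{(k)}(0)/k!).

L = (20 - 16·x + 8·x^2) + (-12 + 28·x - 24·x^2 + 8·x^3)·Dx + (5 - 4·x + 2·x^2)·Dx^2 + (-3 + 7·x - 6·x^2 + 2·x^3)·Dx^3  (order 3).
h: a_k = 1, 4, 10, 4, 2, 4, …
ICs: h(0) = 1, h′(0) = 4, h′′(0) = 20.

f: a_k = 4, 4, 4, 4, 4, 4, …
g: a_k = -3, 0, 6, 0, -2, 0, …
L₀ := lclm(L_f,L_g); ord L₀ ≤ 1+2.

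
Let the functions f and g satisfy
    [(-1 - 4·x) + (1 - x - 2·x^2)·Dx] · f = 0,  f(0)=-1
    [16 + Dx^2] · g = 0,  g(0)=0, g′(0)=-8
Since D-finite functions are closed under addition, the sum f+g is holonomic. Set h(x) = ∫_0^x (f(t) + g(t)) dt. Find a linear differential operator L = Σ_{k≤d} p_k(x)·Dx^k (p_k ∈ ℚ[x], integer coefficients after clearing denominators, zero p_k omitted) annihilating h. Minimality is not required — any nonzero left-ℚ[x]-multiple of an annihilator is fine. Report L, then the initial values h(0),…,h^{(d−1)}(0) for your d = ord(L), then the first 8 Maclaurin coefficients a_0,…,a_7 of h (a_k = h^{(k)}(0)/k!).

L = (368 + 1408·x - 256·x^2 + 512·x^3 + 2560·x^4 + 2048·x^5)·Dx + (-176 + 336·x + 384·x^2 - 1024·x^3 - 384·x^4 + 1536·x^5 + 1024·x^6)·Dx^2 + (23 + 88·x - 16·x^2 + 32·x^3 + 160·x^4 + 128·x^5)·Dx^3 + (-11 + 21·x + 24·x^2 - 64·x^3 - 24·x^4 + 96·x^5 + 64·x^6)·Dx^4  (order 4).
h: a_k = 0, -1, -9/2, -1, 49/12, -11/5, -571/90, -43/7, …
ICs: h(0) = 0, h′(0) = -1, h′′(0) = -9, h′′′(0) = -6.

f: a_k = -1, -1, -3, -5, -11, -21, -43, -85, …
g: a_k = 0, -8, 0, 64/3, 0, -256/15, 0, 2048/315, …
h₀=f+g: left-lcm gives L₀, ord ≤ 3.
h=∫₀ˣh₀: take L = L₀·Dx.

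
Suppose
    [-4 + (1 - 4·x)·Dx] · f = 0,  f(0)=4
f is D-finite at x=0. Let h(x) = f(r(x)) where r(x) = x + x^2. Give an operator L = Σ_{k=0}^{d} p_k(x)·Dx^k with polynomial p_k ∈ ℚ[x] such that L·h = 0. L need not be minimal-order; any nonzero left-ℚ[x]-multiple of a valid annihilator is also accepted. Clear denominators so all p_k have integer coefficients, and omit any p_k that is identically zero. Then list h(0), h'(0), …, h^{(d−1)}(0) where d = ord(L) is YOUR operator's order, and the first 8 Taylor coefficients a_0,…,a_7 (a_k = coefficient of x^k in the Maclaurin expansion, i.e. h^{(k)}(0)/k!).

L = (4 + 8·x) + (-1 + 4·x + 4·x^2)·Dx  (order 1).
h: a_k = 4, 16, 80, 384, 1856, 8960, 43264, 208896, …
ICs: h(0) = 4.

f: a_k = 4, 16, 64, 256, 1024, 4096, 16384, 65536, …
f∘r: x↦r, Dx↦Dx/r' in L_f ⇒ L₀.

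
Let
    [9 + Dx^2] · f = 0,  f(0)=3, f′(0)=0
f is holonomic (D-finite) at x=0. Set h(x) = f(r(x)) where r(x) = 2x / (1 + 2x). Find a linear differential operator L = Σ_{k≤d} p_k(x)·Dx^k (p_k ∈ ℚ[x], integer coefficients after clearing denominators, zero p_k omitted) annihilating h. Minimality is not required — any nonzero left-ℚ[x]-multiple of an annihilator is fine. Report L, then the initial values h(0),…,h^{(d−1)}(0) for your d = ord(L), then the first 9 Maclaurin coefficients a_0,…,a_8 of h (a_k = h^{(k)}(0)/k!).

L = 36 + (4 + 24·x + 48·x^2 + 32·x^3)·Dx + (1 + 8·x + 24·x^2 + 32·x^3 + 16·x^4)·Dx^2  (order 2).
h: a_k = 3, 0, -54, 216, -486, 432, 9828/5, -66096/5, 1761318/35, …
ICs: h(0) = 3, h′(0) = 0.

f: a_k = 3, 0, -27/2, 0, 81/8, 0, -243/80, 0, 2187/4480, …
Change of var in L_f (x↦r) gives L₀.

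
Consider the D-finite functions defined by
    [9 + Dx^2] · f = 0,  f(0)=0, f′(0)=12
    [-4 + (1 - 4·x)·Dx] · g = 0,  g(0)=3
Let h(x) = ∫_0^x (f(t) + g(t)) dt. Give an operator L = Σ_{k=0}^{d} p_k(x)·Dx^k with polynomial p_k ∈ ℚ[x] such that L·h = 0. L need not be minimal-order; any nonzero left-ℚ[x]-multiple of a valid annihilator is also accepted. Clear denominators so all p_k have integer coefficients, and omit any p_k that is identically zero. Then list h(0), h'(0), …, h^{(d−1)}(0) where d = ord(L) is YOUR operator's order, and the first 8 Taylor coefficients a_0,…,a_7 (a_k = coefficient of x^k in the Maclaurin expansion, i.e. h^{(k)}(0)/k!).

f: a_k = 0, 12, 0, -18, 0, 81/10, 0, -243/140, …
g: a_k = 3, 12, 48, 192, 768, 3072, 12288, 49152, …
f+g: L₀ = lclm(L_f,L_g), ord ≤ 2+1.
h=∫h₀ ⇒ L = L₀·Dx.
L = (-3780 + 2592·x - 5184·x^2)·Dx + (369 - 2124·x + 3888·x^2 - 5184·x^3)·Dx^2 + (-420 + 288·x - 576·x^2)·Dx^3 + (41 - 236·x + 432·x^2 - 576·x^3)·Dx^4  (order 4).
h: a_k = 0, 3, 12, 16, 87/2, 768/5, 10267/20, 12288/7, …
ICs: h(0) = 0, h′(0) = 3, h′′(0) = 24, h′′′(0) = 96.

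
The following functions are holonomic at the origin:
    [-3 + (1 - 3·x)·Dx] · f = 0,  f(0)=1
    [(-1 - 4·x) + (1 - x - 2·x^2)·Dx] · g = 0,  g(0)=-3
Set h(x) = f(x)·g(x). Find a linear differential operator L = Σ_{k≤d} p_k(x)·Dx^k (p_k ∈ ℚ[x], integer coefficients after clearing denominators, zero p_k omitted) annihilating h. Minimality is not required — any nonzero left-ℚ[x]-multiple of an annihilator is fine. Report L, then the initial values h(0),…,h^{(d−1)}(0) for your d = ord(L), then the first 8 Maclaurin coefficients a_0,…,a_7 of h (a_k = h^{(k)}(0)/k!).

f: a_k = 1, 3, 9, 27, 81, 243, 729, 2187, …
g: a_k = -3, -3, -9, -15, -33, -63, -129, -255, …
Product ⇒ symmetric product L₀, ord ≤ 1.
L = (-4 + 2·x + 18·x^2) + (1 - 4·x + x^2 + 6·x^3)·Dx  (order 1).
h: a_k = -3, -12, -45, -150, -483, -1512, -4665, -14250, …
ICs: h(0) = -3.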